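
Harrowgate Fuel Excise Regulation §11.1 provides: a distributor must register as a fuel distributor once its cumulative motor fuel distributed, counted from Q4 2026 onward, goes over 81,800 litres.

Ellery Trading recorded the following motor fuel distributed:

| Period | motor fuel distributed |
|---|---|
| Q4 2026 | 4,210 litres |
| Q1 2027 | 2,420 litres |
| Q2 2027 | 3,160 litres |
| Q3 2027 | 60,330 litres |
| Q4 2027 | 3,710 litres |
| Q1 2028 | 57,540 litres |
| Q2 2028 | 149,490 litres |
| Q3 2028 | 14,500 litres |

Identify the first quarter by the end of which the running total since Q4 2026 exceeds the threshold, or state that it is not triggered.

Q1 2028

Through Q4 2026: 4,210 litres
Through Q1 2027: 6,630 litres
Through Q2 2027: 9,790 litres
Through Q3 2027: 70,120 litres
Through Q4 2027: 73,830 litres
Through Q1 2028: 131,370 litres ← exceeds threshold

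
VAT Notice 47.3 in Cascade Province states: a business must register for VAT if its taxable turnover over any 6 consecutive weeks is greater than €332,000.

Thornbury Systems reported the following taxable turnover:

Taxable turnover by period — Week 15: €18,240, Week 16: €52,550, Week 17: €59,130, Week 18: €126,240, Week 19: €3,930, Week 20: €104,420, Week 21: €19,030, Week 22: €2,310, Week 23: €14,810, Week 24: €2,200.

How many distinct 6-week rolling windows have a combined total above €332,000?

Week 15–Week 20: €18,240 + €52,550 + €59,130 + €126,240 + €3,930 + €104,420 = €364,510 (over)
Week 16–Week 21: €52,550 + €59,130 + €126,240 + €3,930 + €104,420 + €19,030 = €365,300 (over)
Week 17–Week 22: €59,130 + €126,240 + €3,930 + €104,420 + €19,030 + €2,310 = €315,060 (under)
Week 18–Week 23: €126,240 + €3,930 + €104,420 + €19,030 + €2,310 + €14,810 = €270,740 (under)
Week 19–Week 24: €3,930 + €104,420 + €19,030 + €2,310 + €14,810 + €2,200 = €146,700 (under)
2 windows exceed the threshold.

2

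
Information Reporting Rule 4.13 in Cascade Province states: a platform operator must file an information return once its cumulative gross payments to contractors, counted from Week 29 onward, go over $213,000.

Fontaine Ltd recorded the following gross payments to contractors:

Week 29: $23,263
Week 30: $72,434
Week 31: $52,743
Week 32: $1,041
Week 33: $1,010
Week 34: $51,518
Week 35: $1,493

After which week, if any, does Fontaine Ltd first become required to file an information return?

Through Week 29: $23,263
Through Week 30: $95,697
Through Week 31: $148,440
Through Week 32: $149,481
Through Week 33: $150,491
Through Week 34: $202,009
Through Week 35: $203,502
Final cumulative total $203,502 ≤ $213,000; the threshold is never exceeded.

Not triggered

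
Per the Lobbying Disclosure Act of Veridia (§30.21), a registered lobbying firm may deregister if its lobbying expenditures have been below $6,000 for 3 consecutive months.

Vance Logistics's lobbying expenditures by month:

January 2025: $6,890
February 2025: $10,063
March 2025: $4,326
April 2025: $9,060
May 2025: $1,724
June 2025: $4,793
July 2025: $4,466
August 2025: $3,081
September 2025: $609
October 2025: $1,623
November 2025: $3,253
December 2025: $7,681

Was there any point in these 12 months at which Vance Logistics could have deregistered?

Months below $6,000: March 2025, May 2025, June 2025, July 2025, August 2025, September 2025, October 2025, November 2025.
Longest run of consecutive months below the threshold: 7.
7 ≥ 3, so Vance Logistics became eligible.

Yes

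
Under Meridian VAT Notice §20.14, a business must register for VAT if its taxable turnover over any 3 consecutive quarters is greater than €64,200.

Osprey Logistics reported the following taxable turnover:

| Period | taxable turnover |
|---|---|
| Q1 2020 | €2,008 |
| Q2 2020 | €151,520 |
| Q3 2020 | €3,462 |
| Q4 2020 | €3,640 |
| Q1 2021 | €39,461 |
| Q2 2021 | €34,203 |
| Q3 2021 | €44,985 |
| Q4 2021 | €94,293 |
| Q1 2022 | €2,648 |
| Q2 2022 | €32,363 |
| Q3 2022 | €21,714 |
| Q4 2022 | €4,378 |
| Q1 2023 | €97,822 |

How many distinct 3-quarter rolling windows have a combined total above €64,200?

8

Q1 2020–Q3 2020: €2,008 + €151,520 + €3,462 = €156,990 (over)
Q2 2020–Q4 2020: €151,520 + €3,462 + €3,640 = €158,622 (over)
Q3 2020–Q1 2021: €3,462 + €3,640 + €39,461 = €46,563 (under)
Q4 2020–Q2 2021: €3,640 + €39,461 + €34,203 = €77,304 (over)
Q1 2021–Q3 2021: €39,461 + €34,203 + €44,985 = €118,649 (over)
Q2 2021–Q4 2021: €34,203 + €44,985 + €94,293 = €173,481 (over)
Q3 2021–Q1 2022: €44,985 + €94,293 + €2,648 = €141,926 (over)
Q4 2021–Q2 2022: €94,293 + €2,648 + €32,363 = €129,304 (over)
Q1 2022–Q3 2022: €2,648 + €32,363 + €21,714 = €56,725 (under)
Q2 2022–Q4 2022: €32,363 + €21,714 + €4,378 = €58,455 (under)
Q3 2022–Q1 2023: €21,714 + €4,378 + €97,822 = €123,914 (over)
8 windows exceed the threshold.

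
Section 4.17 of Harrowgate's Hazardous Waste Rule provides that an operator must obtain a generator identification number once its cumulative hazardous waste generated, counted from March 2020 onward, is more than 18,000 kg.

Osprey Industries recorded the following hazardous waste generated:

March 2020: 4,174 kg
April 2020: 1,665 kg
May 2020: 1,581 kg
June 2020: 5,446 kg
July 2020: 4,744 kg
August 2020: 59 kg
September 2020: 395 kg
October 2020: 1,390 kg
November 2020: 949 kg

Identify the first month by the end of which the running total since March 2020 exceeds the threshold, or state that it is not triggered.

Through March 2020: 4,174 kg
Through April 2020: 5,839 kg
Through May 2020: 7,420 kg
Through June 2020: 12,866 kg
Through July 2020: 17,610 kg
Through August 2020: 17,669 kg
Through September 2020: 18,064 kg ← exceeds threshold

September 2020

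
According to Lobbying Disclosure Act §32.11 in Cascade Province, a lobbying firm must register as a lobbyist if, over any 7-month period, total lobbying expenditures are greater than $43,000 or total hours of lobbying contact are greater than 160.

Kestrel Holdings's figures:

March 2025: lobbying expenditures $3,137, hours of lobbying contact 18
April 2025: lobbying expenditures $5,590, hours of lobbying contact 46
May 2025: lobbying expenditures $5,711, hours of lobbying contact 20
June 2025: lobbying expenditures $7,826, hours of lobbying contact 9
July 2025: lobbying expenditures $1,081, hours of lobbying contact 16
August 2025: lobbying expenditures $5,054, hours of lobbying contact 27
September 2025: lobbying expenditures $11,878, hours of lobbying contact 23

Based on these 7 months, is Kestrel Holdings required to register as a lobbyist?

No

Total lobbying expenditures: $3,137 + $5,590 + $5,711 + $7,826 + $1,081 + $5,054 + $11,878 = $40,277 (≤ $43,000).
Total hours of lobbying contact: 18 + 46 + 20 + 9 + 16 + 27 + 23 = 159 (≤ 160).
The test is 'or': neither threshold is exceeded.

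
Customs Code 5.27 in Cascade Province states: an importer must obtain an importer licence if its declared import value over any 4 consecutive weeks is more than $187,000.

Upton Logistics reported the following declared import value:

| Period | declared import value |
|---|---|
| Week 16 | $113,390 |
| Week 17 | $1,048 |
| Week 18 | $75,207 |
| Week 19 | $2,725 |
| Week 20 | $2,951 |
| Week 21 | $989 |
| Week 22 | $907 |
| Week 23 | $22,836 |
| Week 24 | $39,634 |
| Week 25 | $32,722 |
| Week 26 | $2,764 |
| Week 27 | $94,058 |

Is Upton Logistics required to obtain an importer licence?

Yes

Week 16–Week 19: $113,390 + $1,048 + $75,207 + $2,725 = $192,370 (over)
Week 17–Week 20: $1,048 + $75,207 + $2,725 + $2,951 = $81,931 (under)
Week 18–Week 21: $75,207 + $2,725 + $2,951 + $989 = $81,872 (under)
Week 19–Week 22: $2,725 + $2,951 + $989 + $907 = $7,572 (under)
Week 20–Week 23: $2,951 + $989 + $907 + $22,836 = $27,683 (under)
Week 21–Week 24: $989 + $907 + $22,836 + $39,634 = $64,366 (under)
Week 22–Week 25: $907 + $22,836 + $39,634 + $32,722 = $96,099 (under)
Week 23–Week 26: $22,836 + $39,634 + $32,722 + $2,764 = $97,956 (under)
Week 24–Week 27: $39,634 + $32,722 + $2,764 + $94,058 = $169,178 (under)
At least one window exceeds $187,000.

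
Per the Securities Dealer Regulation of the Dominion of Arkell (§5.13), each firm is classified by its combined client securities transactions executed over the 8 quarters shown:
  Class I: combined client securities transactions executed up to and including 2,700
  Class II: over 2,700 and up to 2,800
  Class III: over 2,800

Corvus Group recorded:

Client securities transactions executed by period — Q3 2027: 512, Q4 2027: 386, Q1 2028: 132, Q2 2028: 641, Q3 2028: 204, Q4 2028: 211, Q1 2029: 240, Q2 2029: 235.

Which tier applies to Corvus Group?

Class I

Combined client securities transactions executed: 512 + 386 + 132 + 641 + 204 + 211 + 240 + 235 = 2,561.
2,561 ≤ 2,700, so Class I applies.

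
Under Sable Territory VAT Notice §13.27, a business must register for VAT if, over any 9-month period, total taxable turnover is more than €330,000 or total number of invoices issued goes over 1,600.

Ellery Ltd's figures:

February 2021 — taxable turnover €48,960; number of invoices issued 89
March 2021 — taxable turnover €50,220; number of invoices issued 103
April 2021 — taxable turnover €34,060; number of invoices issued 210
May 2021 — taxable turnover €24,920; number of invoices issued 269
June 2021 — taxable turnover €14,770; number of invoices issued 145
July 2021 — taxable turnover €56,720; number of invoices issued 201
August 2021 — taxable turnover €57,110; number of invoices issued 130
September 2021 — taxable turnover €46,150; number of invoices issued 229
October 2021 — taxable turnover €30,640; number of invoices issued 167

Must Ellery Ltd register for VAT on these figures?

Total taxable turnover: €48,960 + €50,220 + €34,060 + €24,920 + €14,770 + €56,720 + €57,110 + €46,150 + €30,640 = €363,550 (> €330,000).
Total number of invoices issued: 89 + 103 + 210 + 269 + 145 + 201 + 130 + 229 + 167 = 1,543 (≤ 1,600).
The test is 'or': at least one threshold is exceeded.

Yes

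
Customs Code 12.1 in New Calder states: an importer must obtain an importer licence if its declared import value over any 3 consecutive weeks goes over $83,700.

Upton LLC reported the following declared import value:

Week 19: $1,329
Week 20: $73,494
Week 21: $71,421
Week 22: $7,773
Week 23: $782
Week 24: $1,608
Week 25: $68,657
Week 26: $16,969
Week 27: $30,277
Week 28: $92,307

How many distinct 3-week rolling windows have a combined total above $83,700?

Week 19–Week 21: $1,329 + $73,494 + $71,421 = $146,244 (over)
Week 20–Week 22: $73,494 + $71,421 + $7,773 = $152,688 (over)
Week 21–Week 23: $71,421 + $7,773 + $782 = $79,976 (under)
Week 22–Week 24: $7,773 + $782 + $1,608 = $10,163 (under)
Week 23–Week 25: $782 + $1,608 + $68,657 = $71,047 (under)
Week 24–Week 26: $1,608 + $68,657 + $16,969 = $87,234 (over)
Week 25–Week 27: $68,657 + $16,969 + $30,277 = $115,903 (over)
Week 26–Week 28: $16,969 + $30,277 + $92,307 = $139,553 (over)
5 windows exceed the threshold.

5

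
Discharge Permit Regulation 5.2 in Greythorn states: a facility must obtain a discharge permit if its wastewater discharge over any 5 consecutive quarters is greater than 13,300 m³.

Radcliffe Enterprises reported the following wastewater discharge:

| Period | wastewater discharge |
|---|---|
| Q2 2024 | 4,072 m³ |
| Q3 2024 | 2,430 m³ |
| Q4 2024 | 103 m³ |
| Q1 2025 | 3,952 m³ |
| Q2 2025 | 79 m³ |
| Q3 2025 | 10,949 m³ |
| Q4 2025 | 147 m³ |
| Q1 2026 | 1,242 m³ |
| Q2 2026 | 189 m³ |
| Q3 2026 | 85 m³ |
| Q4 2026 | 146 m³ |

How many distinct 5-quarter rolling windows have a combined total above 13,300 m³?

Q2 2024–Q2 2025: 4,072 m³ + 2,430 m³ + 103 m³ + 3,952 m³ + 79 m³ = 10,636 m³ (under)
Q3 2024–Q3 2025: 2,430 m³ + 103 m³ + 3,952 m³ + 79 m³ + 10,949 m³ = 17,513 m³ (over)
Q4 2024–Q4 2025: 103 m³ + 3,952 m³ + 79 m³ + 10,949 m³ + 147 m³ = 15,230 m³ (over)
Q1 2025–Q1 2026: 3,952 m³ + 79 m³ + 10,949 m³ + 147 m³ + 1,242 m³ = 16,369 m³ (over)
Q2 2025–Q2 2026: 79 m³ + 10,949 m³ + 147 m³ + 1,242 m³ + 189 m³ = 12,606 m³ (under)
Q3 2025–Q3 2026: 10,949 m³ + 147 m³ + 1,242 m³ + 189 m³ + 85 m³ = 12,612 m³ (under)
Q4 2025–Q4 2026: 147 m³ + 1,242 m³ + 189 m³ + 85 m³ + 146 m³ = 1,809 m³ (under)
3 windows exceed the threshold.

3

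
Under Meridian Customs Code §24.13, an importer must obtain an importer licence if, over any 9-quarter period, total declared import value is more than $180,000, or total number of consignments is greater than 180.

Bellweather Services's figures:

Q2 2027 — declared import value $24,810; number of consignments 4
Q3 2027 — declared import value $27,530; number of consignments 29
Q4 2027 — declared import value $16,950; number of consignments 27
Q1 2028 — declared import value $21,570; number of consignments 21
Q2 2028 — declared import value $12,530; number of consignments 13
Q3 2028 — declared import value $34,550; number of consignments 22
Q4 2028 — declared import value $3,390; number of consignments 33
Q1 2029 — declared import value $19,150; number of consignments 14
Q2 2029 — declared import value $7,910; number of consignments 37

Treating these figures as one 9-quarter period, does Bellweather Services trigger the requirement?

Yes

Total declared import value: $24,810 + $27,530 + $16,950 + $21,570 + $12,530 + $34,550 + $3,390 + $19,150 + $7,910 = $168,390 (≤ $180,000).
Total number of consignments: 4 + 29 + 27 + 21 + 13 + 22 + 33 + 14 + 37 = 200 (> 180).
The test is 'or': at least one threshold is exceeded.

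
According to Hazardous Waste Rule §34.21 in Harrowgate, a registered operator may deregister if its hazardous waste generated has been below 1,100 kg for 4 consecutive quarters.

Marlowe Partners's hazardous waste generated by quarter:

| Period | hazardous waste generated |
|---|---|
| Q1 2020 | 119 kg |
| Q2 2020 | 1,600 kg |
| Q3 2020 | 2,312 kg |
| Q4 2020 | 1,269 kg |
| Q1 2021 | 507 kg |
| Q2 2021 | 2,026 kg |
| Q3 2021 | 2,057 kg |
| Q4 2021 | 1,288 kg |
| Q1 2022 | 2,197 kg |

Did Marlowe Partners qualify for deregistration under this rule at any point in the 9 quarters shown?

No

Quarters below 1,100 kg: Q1 2020, Q1 2021.
Longest run of consecutive quarters below the threshold: 1.
1 < 4, so Marlowe Partners never became eligible.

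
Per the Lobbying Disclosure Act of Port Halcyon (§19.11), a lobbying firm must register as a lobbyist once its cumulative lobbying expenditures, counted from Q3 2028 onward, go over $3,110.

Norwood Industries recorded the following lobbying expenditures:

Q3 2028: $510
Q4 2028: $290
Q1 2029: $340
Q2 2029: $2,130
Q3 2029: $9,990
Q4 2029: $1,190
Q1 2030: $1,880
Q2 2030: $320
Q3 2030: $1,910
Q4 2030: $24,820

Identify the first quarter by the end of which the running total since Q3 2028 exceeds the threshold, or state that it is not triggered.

Through Q3 2028: $510
Through Q4 2028: $800
Through Q1 2029: $1,140
Through Q2 2029: $3,270 ← exceeds threshold

Q2 2029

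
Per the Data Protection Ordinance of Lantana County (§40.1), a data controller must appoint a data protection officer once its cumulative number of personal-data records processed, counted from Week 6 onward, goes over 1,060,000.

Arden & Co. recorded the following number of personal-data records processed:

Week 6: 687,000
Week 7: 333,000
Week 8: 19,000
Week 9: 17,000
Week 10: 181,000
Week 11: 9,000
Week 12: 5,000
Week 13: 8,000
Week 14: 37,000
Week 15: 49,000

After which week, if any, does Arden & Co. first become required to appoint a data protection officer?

Week 10

Through Week 6: 687,000
Through Week 7: 1,020,000
Through Week 8: 1,039,000
Through Week 9: 1,056,000
Through Week 10: 1,237,000 ← exceeds threshold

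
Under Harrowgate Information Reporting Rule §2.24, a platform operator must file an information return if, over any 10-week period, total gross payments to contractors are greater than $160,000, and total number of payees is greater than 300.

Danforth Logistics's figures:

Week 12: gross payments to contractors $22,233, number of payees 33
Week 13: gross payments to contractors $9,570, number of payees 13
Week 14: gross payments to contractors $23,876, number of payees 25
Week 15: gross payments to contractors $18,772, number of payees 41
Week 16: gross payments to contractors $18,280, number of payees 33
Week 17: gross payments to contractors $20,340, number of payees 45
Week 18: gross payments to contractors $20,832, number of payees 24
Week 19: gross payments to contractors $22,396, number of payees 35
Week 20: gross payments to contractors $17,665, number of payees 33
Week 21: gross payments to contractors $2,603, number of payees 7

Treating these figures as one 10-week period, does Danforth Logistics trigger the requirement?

No

Total gross payments to contractors: $22,233 + $9,570 + $23,876 + $18,772 + $18,280 + $20,340 + $20,832 + $22,396 + $17,665 + $2,603 = $176,567 (> $160,000).
Total number of payees: 33 + 13 + 25 + 41 + 33 + 45 + 24 + 35 + 33 + 7 = 289 (≤ 300).
The test is 'and': the rule requires both, and at least one is not exceeded.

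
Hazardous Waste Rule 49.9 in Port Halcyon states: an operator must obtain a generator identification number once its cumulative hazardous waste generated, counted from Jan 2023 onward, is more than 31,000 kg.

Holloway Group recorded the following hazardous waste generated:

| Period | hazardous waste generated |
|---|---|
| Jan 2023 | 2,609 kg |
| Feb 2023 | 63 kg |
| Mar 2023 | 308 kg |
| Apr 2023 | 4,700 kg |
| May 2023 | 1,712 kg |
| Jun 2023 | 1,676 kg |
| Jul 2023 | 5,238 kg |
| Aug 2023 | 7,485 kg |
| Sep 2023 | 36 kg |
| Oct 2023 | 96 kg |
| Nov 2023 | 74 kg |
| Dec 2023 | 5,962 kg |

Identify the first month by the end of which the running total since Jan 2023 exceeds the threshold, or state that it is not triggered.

Not triggered

Through Jan 2023: 2,609 kg
Through Feb 2023: 2,672 kg
Through Mar 2023: 2,980 kg
Through Apr 2023: 7,680 kg
Through May 2023: 9,392 kg
Through Jun 2023: 11,068 kg
Through Jul 2023: 16,306 kg
Through Aug 2023: 23,791 kg
Through Sep 2023: 23,827 kg
Through Oct 2023: 23,923 kg
Through Nov 2023: 23,997 kg
Through Dec 2023: 29,959 kg
Final cumulative total 29,959 kg ≤ 31,000 kg; the threshold is never exceeded.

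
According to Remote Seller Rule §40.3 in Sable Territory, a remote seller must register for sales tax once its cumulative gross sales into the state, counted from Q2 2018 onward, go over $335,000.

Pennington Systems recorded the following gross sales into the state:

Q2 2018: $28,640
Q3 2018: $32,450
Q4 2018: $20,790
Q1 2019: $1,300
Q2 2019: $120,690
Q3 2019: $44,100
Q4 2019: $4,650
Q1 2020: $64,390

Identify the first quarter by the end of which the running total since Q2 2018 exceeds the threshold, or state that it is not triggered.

Not triggered

Through Q2 2018: $28,640
Through Q3 2018: $61,090
Through Q4 2018: $81,880
Through Q1 2019: $83,180
Through Q2 2019: $203,870
Through Q3 2019: $247,970
Through Q4 2019: $252,620
Through Q1 2020: $317,010
Final cumulative total $317,010 ≤ $335,000; the threshold is never exceeded.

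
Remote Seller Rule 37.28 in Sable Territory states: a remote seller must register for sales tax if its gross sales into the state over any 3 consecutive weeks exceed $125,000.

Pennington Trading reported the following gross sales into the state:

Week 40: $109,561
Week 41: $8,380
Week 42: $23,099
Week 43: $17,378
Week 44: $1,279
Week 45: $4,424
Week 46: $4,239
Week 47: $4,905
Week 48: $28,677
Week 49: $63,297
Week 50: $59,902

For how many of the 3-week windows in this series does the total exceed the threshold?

Week 40–Week 42: $109,561 + $8,380 + $23,099 = $141,040 (over)
Week 41–Week 43: $8,380 + $23,099 + $17,378 = $48,857 (under)
Week 42–Week 44: $23,099 + $17,378 + $1,279 = $41,756 (under)
Week 43–Week 45: $17,378 + $1,279 + $4,424 = $23,081 (under)
Week 44–Week 46: $1,279 + $4,424 + $4,239 = $9,942 (under)
Week 45–Week 47: $4,424 + $4,239 + $4,905 = $13,568 (under)
Week 46–Week 48: $4,239 + $4,905 + $28,677 = $37,821 (under)
Week 47–Week 49: $4,905 + $28,677 + $63,297 = $96,879 (under)
Week 48–Week 50: $28,677 + $63,297 + $59,902 = $151,876 (over)
2 windows exceed the threshold.

2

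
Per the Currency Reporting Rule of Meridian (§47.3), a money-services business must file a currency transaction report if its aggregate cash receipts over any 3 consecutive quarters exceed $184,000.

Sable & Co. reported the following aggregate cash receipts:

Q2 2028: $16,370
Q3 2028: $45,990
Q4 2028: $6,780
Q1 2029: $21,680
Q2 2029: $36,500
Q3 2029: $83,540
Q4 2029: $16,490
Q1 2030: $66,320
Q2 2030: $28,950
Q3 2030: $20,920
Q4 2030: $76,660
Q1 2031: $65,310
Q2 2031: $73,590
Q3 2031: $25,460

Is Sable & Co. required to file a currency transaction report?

Yes

Q2 2028–Q4 2028: $16,370 + $45,990 + $6,780 = $69,140 (under)
Q3 2028–Q1 2029: $45,990 + $6,780 + $21,680 = $74,450 (under)
Q4 2028–Q2 2029: $6,780 + $21,680 + $36,500 = $64,960 (under)
Q1 2029–Q3 2029: $21,680 + $36,500 + $83,540 = $141,720 (under)
Q2 2029–Q4 2029: $36,500 + $83,540 + $16,490 = $136,530 (under)
Q3 2029–Q1 2030: $83,540 + $16,490 + $66,320 = $166,350 (under)
Q4 2029–Q2 2030: $16,490 + $66,320 + $28,950 = $111,760 (under)
Q1 2030–Q3 2030: $66,320 + $28,950 + $20,920 = $116,190 (under)
Q2 2030–Q4 2030: $28,950 + $20,920 + $76,660 = $126,530 (under)
Q3 2030–Q1 2031: $20,920 + $76,660 + $65,310 = $162,890 (under)
Q4 2030–Q2 2031: $76,660 + $65,310 + $73,590 = $215,560 (over)
Q1 2031–Q3 2031: $65,310 + $73,590 + $25,460 = $164,360 (under)
At least one window exceeds $184,000.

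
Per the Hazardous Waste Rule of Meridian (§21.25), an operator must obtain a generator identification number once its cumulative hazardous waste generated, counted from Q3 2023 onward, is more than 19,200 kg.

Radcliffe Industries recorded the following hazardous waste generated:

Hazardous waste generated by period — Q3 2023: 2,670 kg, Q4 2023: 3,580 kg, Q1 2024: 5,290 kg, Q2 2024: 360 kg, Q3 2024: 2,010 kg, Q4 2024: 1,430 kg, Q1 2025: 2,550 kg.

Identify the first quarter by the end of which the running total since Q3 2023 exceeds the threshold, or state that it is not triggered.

Not triggered

Through Q3 2023: 2,670 kg
Through Q4 2023: 6,250 kg
Through Q1 2024: 11,540 kg
Through Q2 2024: 11,900 kg
Through Q3 2024: 13,910 kg
Through Q4 2024: 15,340 kg
Through Q1 2025: 17,890 kg
Final cumulative total 17,890 kg ≤ 19,200 kg; the threshold is never exceeded.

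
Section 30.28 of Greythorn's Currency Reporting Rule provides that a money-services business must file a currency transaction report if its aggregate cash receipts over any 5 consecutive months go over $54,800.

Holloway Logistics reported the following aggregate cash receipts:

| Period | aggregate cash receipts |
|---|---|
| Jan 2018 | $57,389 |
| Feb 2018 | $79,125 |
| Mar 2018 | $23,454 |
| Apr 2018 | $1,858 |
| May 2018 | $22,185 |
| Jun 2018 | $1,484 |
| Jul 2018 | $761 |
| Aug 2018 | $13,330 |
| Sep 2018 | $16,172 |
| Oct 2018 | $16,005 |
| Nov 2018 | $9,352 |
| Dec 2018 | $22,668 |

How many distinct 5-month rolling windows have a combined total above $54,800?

Jan 2018–May 2018: $57,389 + $79,125 + $23,454 + $1,858 + $22,185 = $184,011 (over)
Feb 2018–Jun 2018: $79,125 + $23,454 + $1,858 + $22,185 + $1,484 = $128,106 (over)
Mar 2018–Jul 2018: $23,454 + $1,858 + $22,185 + $1,484 + $761 = $49,742 (under)
Apr 2018–Aug 2018: $1,858 + $22,185 + $1,484 + $761 + $13,330 = $39,618 (under)
May 2018–Sep 2018: $22,185 + $1,484 + $761 + $13,330 + $16,172 = $53,932 (under)
Jun 2018–Oct 2018: $1,484 + $761 + $13,330 + $16,172 + $16,005 = $47,752 (under)
Jul 2018–Nov 2018: $761 + $13,330 + $16,172 + $16,005 + $9,352 = $55,620 (over)
Aug 2018–Dec 2018: $13,330 + $16,172 + $16,005 + $9,352 + $22,668 = $77,527 (over)
4 windows exceed the threshold.

4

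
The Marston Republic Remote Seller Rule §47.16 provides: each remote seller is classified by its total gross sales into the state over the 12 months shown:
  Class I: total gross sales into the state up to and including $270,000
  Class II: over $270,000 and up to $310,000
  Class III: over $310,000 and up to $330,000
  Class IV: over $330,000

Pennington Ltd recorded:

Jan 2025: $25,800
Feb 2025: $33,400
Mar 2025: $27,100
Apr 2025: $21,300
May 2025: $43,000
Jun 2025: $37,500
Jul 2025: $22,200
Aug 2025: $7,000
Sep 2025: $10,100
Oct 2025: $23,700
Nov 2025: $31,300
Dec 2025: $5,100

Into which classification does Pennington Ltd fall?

Class II

Total gross sales into the state: $25,800 + $33,400 + $27,100 + $21,300 + $43,000 + $37,500 + $22,200 + $7,000 + $10,100 + $23,700 + $31,300 + $5,100 = $287,500.
$270,000 < $287,500 ≤ $310,000, so Class II applies.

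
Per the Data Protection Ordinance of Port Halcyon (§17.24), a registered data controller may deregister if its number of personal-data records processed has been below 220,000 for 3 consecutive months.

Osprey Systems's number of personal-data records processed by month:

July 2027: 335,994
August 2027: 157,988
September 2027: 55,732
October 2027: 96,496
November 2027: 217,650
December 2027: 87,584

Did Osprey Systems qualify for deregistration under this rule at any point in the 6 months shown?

Months below 220,000: August 2027, September 2027, October 2027, November 2027, December 2027.
Longest run of consecutive months below the threshold: 5.
5 ≥ 3, so Osprey Systems became eligible.

Yes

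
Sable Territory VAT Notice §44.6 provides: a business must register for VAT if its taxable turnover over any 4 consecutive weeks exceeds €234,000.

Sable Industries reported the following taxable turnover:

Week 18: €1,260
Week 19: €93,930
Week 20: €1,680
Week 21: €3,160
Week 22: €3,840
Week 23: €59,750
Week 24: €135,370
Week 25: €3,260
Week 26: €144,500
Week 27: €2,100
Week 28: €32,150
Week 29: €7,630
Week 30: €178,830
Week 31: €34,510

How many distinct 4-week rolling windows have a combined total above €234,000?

3

Week 18–Week 21: €1,260 + €93,930 + €1,680 + €3,160 = €100,030 (under)
Week 19–Week 22: €93,930 + €1,680 + €3,160 + €3,840 = €102,610 (under)
Week 20–Week 23: €1,680 + €3,160 + €3,840 + €59,750 = €68,430 (under)
Week 21–Week 24: €3,160 + €3,840 + €59,750 + €135,370 = €202,120 (under)
Week 22–Week 25: €3,840 + €59,750 + €135,370 + €3,260 = €202,220 (under)
Week 23–Week 26: €59,750 + €135,370 + €3,260 + €144,500 = €342,880 (over)
Week 24–Week 27: €135,370 + €3,260 + €144,500 + €2,100 = €285,230 (over)
Week 25–Week 28: €3,260 + €144,500 + €2,100 + €32,150 = €182,010 (under)
Week 26–Week 29: €144,500 + €2,100 + €32,150 + €7,630 = €186,380 (under)
Week 27–Week 30: €2,100 + €32,150 + €7,630 + €178,830 = €220,710 (under)
Week 28–Week 31: €32,150 + €7,630 + €178,830 + €34,510 = €253,120 (over)
3 windows exceed the threshold.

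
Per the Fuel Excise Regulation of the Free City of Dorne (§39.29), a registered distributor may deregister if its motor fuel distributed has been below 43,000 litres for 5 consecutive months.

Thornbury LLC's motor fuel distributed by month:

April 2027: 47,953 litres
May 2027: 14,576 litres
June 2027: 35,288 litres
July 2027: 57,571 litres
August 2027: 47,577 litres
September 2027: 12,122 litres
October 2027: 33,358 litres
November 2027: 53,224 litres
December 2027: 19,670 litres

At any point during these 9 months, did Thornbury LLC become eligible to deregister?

No

Months below 43,000 litres: May 2027, June 2027, September 2027, October 2027, December 2027.
Longest run of consecutive months below the threshold: 2.
2 < 5, so Thornbury LLC never became eligible.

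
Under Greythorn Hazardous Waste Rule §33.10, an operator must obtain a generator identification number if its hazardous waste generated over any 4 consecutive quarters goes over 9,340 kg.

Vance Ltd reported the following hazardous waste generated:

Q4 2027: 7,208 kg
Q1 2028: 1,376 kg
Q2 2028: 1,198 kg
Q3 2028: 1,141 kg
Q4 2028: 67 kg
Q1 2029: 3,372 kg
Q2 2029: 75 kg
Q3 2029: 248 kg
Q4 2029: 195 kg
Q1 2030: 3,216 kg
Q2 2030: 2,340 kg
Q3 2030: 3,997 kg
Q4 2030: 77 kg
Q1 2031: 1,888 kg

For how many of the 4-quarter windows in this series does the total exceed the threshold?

Q4 2027–Q3 2028: 7,208 kg + 1,376 kg + 1,198 kg + 1,141 kg = 10,923 kg (over)
Q1 2028–Q4 2028: 1,376 kg + 1,198 kg + 1,141 kg + 67 kg = 3,782 kg (under)
Q2 2028–Q1 2029: 1,198 kg + 1,141 kg + 67 kg + 3,372 kg = 5,778 kg (under)
Q3 2028–Q2 2029: 1,141 kg + 67 kg + 3,372 kg + 75 kg = 4,655 kg (under)
Q4 2028–Q3 2029: 67 kg + 3,372 kg + 75 kg + 248 kg = 3,762 kg (under)
Q1 2029–Q4 2029: 3,372 kg + 75 kg + 248 kg + 195 kg = 3,890 kg (under)
Q2 2029–Q1 2030: 75 kg + 248 kg + 195 kg + 3,216 kg = 3,734 kg (under)
Q3 2029–Q2 2030: 248 kg + 195 kg + 3,216 kg + 2,340 kg = 5,999 kg (under)
Q4 2029–Q3 2030: 195 kg + 3,216 kg + 2,340 kg + 3,997 kg = 9,748 kg (over)
Q1 2030–Q4 2030: 3,216 kg + 2,340 kg + 3,997 kg + 77 kg = 9,630 kg (over)
Q2 2030–Q1 2031: 2,340 kg + 3,997 kg + 77 kg + 1,888 kg = 8,302 kg (under)
3 windows exceed the threshold.

3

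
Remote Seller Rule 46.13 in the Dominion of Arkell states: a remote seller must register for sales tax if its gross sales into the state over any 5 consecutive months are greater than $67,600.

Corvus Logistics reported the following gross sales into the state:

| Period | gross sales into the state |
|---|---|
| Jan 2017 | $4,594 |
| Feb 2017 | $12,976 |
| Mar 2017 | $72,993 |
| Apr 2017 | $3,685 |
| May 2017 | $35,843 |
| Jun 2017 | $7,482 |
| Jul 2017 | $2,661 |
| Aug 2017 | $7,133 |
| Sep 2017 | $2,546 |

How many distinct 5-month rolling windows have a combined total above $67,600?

3

Jan 2017–May 2017: $4,594 + $12,976 + $72,993 + $3,685 + $35,843 = $130,091 (over)
Feb 2017–Jun 2017: $12,976 + $72,993 + $3,685 + $35,843 + $7,482 = $132,979 (over)
Mar 2017–Jul 2017: $72,993 + $3,685 + $35,843 + $7,482 + $2,661 = $122,664 (over)
Apr 2017–Aug 2017: $3,685 + $35,843 + $7,482 + $2,661 + $7,133 = $56,804 (under)
May 2017–Sep 2017: $35,843 + $7,482 + $2,661 + $7,133 + $2,546 = $55,665 (under)
3 windows exceed the threshold.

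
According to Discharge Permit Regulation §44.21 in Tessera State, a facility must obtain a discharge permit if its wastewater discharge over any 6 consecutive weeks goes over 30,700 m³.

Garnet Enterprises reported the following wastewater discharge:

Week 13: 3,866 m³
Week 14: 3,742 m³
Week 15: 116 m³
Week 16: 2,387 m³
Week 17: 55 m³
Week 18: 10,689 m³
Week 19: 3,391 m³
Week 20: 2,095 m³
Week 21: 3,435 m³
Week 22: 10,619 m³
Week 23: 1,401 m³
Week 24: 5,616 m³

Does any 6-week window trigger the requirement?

Yes

Week 13–Week 18: 3,866 m³ + 3,742 m³ + 116 m³ + 2,387 m³ + 55 m³ + 10,689 m³ = 20,855 m³ (under)
Week 14–Week 19: 3,742 m³ + 116 m³ + 2,387 m³ + 55 m³ + 10,689 m³ + 3,391 m³ = 20,380 m³ (under)
Week 15–Week 20: 116 m³ + 2,387 m³ + 55 m³ + 10,689 m³ + 3,391 m³ + 2,095 m³ = 18,733 m³ (under)
Week 16–Week 21: 2,387 m³ + 55 m³ + 10,689 m³ + 3,391 m³ + 2,095 m³ + 3,435 m³ = 22,052 m³ (under)
Week 17–Week 22: 55 m³ + 10,689 m³ + 3,391 m³ + 2,095 m³ + 3,435 m³ + 10,619 m³ = 30,284 m³ (under)
Week 18–Week 23: 10,689 m³ + 3,391 m³ + 2,095 m³ + 3,435 m³ + 10,619 m³ + 1,401 m³ = 31,630 m³ (over)
Week 19–Week 24: 3,391 m³ + 2,095 m³ + 3,435 m³ + 10,619 m³ + 1,401 m³ + 5,616 m³ = 26,557 m³ (under)
At least one window exceeds 30,700 m³.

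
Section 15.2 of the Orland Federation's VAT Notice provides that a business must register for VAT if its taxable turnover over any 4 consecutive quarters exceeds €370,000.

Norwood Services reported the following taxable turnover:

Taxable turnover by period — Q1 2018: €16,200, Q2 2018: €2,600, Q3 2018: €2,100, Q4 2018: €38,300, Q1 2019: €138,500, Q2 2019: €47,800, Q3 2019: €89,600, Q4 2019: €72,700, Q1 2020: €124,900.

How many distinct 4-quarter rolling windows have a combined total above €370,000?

0

Q1 2018–Q4 2018: €16,200 + €2,600 + €2,100 + €38,300 = €59,200 (under)
Q2 2018–Q1 2019: €2,600 + €2,100 + €38,300 + €138,500 = €181,500 (under)
Q3 2018–Q2 2019: €2,100 + €38,300 + €138,500 + €47,800 = €226,700 (under)
Q4 2018–Q3 2019: €38,300 + €138,500 + €47,800 + €89,600 = €314,200 (under)
Q1 2019–Q4 2019: €138,500 + €47,800 + €89,600 + €72,700 = €348,600 (under)
Q2 2019–Q1 2020: €47,800 + €89,600 + €72,700 + €124,900 = €335,000 (under)
0 windows exceed the threshold.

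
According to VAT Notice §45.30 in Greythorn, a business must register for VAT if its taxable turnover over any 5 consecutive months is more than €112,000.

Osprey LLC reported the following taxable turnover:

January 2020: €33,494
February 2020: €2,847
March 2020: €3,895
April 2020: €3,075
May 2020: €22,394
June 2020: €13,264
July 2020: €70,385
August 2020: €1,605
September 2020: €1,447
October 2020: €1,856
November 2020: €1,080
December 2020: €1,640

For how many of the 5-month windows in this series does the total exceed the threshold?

1

January 2020–May 2020: €33,494 + €2,847 + €3,895 + €3,075 + €22,394 = €65,705 (under)
February 2020–June 2020: €2,847 + €3,895 + €3,075 + €22,394 + €13,264 = €45,475 (under)
March 2020–July 2020: €3,895 + €3,075 + €22,394 + €13,264 + €70,385 = €113,013 (over)
April 2020–August 2020: €3,075 + €22,394 + €13,264 + €70,385 + €1,605 = €110,723 (under)
May 2020–September 2020: €22,394 + €13,264 + €70,385 + €1,605 + €1,447 = €109,095 (under)
June 2020–October 2020: €13,264 + €70,385 + €1,605 + €1,447 + €1,856 = €88,557 (under)
July 2020–November 2020: €70,385 + €1,605 + €1,447 + €1,856 + €1,080 = €76,373 (under)
August 2020–December 2020: €1,605 + €1,447 + €1,856 + €1,080 + €1,640 = €7,628 (under)
1 window exceeds the threshold.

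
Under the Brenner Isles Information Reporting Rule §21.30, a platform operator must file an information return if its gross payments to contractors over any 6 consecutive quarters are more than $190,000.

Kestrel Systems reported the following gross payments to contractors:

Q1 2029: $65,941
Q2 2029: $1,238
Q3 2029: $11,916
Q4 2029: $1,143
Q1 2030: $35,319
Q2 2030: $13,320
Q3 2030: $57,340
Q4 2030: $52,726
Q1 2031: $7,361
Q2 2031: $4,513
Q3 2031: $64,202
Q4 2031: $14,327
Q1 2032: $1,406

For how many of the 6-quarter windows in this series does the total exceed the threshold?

Q1 2029–Q2 2030: $65,941 + $1,238 + $11,916 + $1,143 + $35,319 + $13,320 = $128,877 (under)
Q2 2029–Q3 2030: $1,238 + $11,916 + $1,143 + $35,319 + $13,320 + $57,340 = $120,276 (under)
Q3 2029–Q4 2030: $11,916 + $1,143 + $35,319 + $13,320 + $57,340 + $52,726 = $171,764 (under)
Q4 2029–Q1 2031: $1,143 + $35,319 + $13,320 + $57,340 + $52,726 + $7,361 = $167,209 (under)
Q1 2030–Q2 2031: $35,319 + $13,320 + $57,340 + $52,726 + $7,361 + $4,513 = $170,579 (under)
Q2 2030–Q3 2031: $13,320 + $57,340 + $52,726 + $7,361 + $4,513 + $64,202 = $199,462 (over)
Q3 2030–Q4 2031: $57,340 + $52,726 + $7,361 + $4,513 + $64,202 + $14,327 = $200,469 (over)
Q4 2030–Q1 2032: $52,726 + $7,361 + $4,513 + $64,202 + $14,327 + $1,406 = $144,535 (under)
2 windows exceed the threshold.

2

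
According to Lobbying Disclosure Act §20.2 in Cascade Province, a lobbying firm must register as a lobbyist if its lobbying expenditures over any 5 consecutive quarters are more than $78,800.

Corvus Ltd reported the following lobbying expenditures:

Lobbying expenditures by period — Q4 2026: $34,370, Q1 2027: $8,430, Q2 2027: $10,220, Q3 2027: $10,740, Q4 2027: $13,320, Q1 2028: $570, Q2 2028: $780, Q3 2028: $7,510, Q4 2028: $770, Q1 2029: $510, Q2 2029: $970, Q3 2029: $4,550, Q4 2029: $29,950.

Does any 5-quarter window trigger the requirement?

No

Q4 2026–Q4 2027: $34,370 + $8,430 + $10,220 + $10,740 + $13,320 = $77,080 (under)
Q1 2027–Q1 2028: $8,430 + $10,220 + $10,740 + $13,320 + $570 = $43,280 (under)
Q2 2027–Q2 2028: $10,220 + $10,740 + $13,320 + $570 + $780 = $35,630 (under)
Q3 2027–Q3 2028: $10,740 + $13,320 + $570 + $780 + $7,510 = $32,920 (under)
Q4 2027–Q4 2028: $13,320 + $570 + $780 + $7,510 + $770 = $22,950 (under)
Q1 2028–Q1 2029: $570 + $780 + $7,510 + $770 + $510 = $10,140 (under)
Q2 2028–Q2 2029: $780 + $7,510 + $770 + $510 + $970 = $10,540 (under)
Q3 2028–Q3 2029: $7,510 + $770 + $510 + $970 + $4,550 = $14,310 (under)
Q4 2028–Q4 2029: $770 + $510 + $970 + $4,550 + $29,950 = $36,750 (under)
No window exceeds $78,800.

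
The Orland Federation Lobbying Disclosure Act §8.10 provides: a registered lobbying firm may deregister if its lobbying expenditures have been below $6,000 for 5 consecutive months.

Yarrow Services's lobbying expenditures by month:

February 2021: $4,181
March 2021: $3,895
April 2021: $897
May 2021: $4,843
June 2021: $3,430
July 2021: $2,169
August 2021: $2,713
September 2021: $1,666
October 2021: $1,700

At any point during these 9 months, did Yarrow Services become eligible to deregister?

Yes

Months below $6,000: February 2021, March 2021, April 2021, May 2021, June 2021, July 2021, August 2021, September 2021, October 2021.
Longest run of consecutive months below the threshold: 9.
9 ≥ 5, so Yarrow Services became eligible.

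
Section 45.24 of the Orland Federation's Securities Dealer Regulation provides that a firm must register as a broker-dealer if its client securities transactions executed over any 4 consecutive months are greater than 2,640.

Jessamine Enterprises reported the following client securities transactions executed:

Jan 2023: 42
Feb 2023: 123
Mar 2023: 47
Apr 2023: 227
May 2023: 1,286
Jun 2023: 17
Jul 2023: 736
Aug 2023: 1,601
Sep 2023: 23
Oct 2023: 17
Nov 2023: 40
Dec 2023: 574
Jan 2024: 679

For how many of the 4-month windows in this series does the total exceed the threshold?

Jan 2023–Apr 2023: 42 + 123 + 47 + 227 = 439 (under)
Feb 2023–May 2023: 123 + 47 + 227 + 1,286 = 1,683 (under)
Mar 2023–Jun 2023: 47 + 227 + 1,286 + 17 = 1,577 (under)
Apr 2023–Jul 2023: 227 + 1,286 + 17 + 736 = 2,266 (under)
May 2023–Aug 2023: 1,286 + 17 + 736 + 1,601 = 3,640 (over)
Jun 2023–Sep 2023: 17 + 736 + 1,601 + 23 = 2,377 (under)
Jul 2023–Oct 2023: 736 + 1,601 + 23 + 17 = 2,377 (under)
Aug 2023–Nov 2023: 1,601 + 23 + 17 + 40 = 1,681 (under)
Sep 2023–Dec 2023: 23 + 17 + 40 + 574 = 654 (under)
Oct 2023–Jan 2024: 17 + 40 + 574 + 679 = 1,310 (under)
1 window exceeds the threshold.

1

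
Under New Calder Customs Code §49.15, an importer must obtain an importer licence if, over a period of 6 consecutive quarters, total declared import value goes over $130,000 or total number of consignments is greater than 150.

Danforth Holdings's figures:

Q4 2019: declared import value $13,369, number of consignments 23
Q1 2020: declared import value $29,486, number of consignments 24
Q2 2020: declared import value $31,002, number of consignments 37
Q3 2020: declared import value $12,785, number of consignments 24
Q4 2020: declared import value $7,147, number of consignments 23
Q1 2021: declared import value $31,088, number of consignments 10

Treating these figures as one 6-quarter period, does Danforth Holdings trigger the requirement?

Total declared import value: $13,369 + $29,486 + $31,002 + $12,785 + $7,147 + $31,088 = $124,877 (≤ $130,000).
Total number of consignments: 23 + 24 + 37 + 24 + 23 + 10 = 141 (≤ 150).
The test is 'or': neither threshold is exceeded.

No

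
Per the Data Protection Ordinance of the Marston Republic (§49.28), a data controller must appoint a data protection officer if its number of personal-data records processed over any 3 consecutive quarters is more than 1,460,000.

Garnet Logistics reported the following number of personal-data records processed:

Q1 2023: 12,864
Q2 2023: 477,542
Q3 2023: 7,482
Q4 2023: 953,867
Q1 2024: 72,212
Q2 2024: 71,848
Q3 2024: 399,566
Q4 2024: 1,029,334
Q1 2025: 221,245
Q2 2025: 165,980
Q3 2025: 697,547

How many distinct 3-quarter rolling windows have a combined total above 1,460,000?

2

Q1 2023–Q3 2023: 12,864 + 477,542 + 7,482 = 497,888 (under)
Q2 2023–Q4 2023: 477,542 + 7,482 + 953,867 = 1,438,891 (under)
Q3 2023–Q1 2024: 7,482 + 953,867 + 72,212 = 1,033,561 (under)
Q4 2023–Q2 2024: 953,867 + 72,212 + 71,848 = 1,097,927 (under)
Q1 2024–Q3 2024: 72,212 + 71,848 + 399,566 = 543,626 (under)
Q2 2024–Q4 2024: 71,848 + 399,566 + 1,029,334 = 1,500,748 (over)
Q3 2024–Q1 2025: 399,566 + 1,029,334 + 221,245 = 1,650,145 (over)
Q4 2024–Q2 2025: 1,029,334 + 221,245 + 165,980 = 1,416,559 (under)
Q1 2025–Q3 2025: 221,245 + 165,980 + 697,547 = 1,084,772 (under)
2 windows exceed the threshold.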